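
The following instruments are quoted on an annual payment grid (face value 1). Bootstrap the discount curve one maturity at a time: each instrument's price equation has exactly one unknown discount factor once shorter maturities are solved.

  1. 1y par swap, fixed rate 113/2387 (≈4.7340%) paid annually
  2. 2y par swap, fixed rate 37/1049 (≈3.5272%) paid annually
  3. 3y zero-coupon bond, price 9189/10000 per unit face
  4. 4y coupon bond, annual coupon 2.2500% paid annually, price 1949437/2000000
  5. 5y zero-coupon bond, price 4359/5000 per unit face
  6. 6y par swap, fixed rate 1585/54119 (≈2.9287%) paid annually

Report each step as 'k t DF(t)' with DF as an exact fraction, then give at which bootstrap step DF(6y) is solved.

1 1 2387/2500
2 2 4667/5000
3 3 9189/10000
4 4 1783/2000
5 5 4359/5000
6 6 1683/2000
DF(6y) is solved at step 6

step 1 [1y] swap r/1=113/2387: DF=(1 − 113/2387·(0))/(1+113/2387) = 2387/2500 ≈ 0.954800
step 2 [2y] swap r/1=37/1049: DF=(1 − 37/1049·(0.954800))/(1+37/1049) = 4667/5000 ≈ 0.933400
step 3 [3y] zero: DF = P = 9189/10000 ≈ 0.918900
step 4 [4y] bond c/1=9/400: DF=(1949437/2000000 − 9/400·(0.954800+0.933400+0.918900))/(1+9/400) = 1783/2000 ≈ 0.891500
step 5 [5y] zero: DF = P = 4359/5000 ≈ 0.871800
step 6 [6y] swap r/1=1585/54119: DF=(1 − 1585/54119·(0.954800+0.933400+0.918900+0.891500+0.871800))/(1+1585/54119) = 1683/2000 ≈ 0.841500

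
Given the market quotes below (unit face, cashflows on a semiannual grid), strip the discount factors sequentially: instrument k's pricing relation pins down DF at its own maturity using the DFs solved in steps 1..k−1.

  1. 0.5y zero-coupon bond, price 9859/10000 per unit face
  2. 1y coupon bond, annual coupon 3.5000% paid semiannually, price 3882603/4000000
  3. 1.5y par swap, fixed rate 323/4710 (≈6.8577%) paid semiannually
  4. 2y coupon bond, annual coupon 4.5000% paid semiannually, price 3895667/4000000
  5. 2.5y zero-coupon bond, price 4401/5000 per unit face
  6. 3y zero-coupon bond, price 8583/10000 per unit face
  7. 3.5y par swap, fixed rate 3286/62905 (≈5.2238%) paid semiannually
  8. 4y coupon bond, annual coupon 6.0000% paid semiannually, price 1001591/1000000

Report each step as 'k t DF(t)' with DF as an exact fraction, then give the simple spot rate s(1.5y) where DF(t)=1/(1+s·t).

step 1 [0.5y] zero: DF = P = 9859/10000 ≈ 0.985900
step 2 [1y] bond c/2=7/400: DF=(3882603/4000000 − 7/400·(0.985900))/(1+7/400) = 937/1000 ≈ 0.937000
step 3 [1.5y] swap r/2=323/9420: DF=(1 − 323/9420·(0.985900+0.937000))/(1+323/9420) = 9031/10000 ≈ 0.903100
step 4 [2y] bond c/2=9/400: DF=(3895667/4000000 − 9/400·(0.985900+0.937000+0.903100))/(1+9/400) = 8903/10000 ≈ 0.890300
step 5 [2.5y] zero: DF = P = 4401/5000 ≈ 0.880200
step 6 [3y] zero: DF = P = 8583/10000 ≈ 0.858300
step 7 [3.5y] swap r/2=1643/62905: DF=(1 − 1643/62905·(0.985900+0.937000+0.903100+0.890300+0.880200+0.858300))/(1+1643/62905) = 8357/10000 ≈ 0.835700
step 8 [4y] bond c/2=3/100: DF=(1001591/1000000 − 3/100·(0.985900+0.937000+0.903100+0.890300+0.880200+0.858300+0.835700))/(1+3/100) = 1973/2500 ≈ 0.789200

1 1/2 9859/10000
2 1 937/1000
3 3/2 9031/10000
4 2 8903/10000
5 5/2 4401/5000
6 3 8583/10000
7 7/2 8357/10000
8 4 1973/2500
s(1.5y) = (1/(9031/10000) − 1)/(3/2) = 646/9031 ≈ 7.1531%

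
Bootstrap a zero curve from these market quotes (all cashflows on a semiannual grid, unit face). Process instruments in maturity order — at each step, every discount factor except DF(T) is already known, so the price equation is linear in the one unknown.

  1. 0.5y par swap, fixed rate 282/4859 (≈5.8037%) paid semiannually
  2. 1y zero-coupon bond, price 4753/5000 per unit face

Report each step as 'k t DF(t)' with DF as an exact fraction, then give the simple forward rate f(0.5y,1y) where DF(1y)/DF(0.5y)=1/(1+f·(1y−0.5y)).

1 1/2 4859/5000
2 1 4753/5000
f(0.5y,1y) = ((4859/5000)/(4753/5000) − 1)/(1/2) = 212/4753 ≈ 4.4603%

step 1 [0.5y] swap r/2=141/4859: DF=(1 − 141/4859·(0))/(1+141/4859) = 4859/5000 ≈ 0.971800
step 2 [1y] zero: DF = P = 4753/5000 ≈ 0.950600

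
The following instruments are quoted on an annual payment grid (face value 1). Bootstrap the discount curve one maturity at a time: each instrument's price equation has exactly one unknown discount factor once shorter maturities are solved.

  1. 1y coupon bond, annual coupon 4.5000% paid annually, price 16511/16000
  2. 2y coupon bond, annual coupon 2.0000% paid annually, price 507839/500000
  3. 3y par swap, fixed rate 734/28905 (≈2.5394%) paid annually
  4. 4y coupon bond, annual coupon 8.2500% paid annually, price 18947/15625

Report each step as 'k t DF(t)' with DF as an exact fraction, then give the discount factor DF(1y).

step 1 [1y] bond c/1=9/200: DF=(16511/16000 − 9/200·(0))/(1+9/200) = 79/80 ≈ 0.987500
step 2 [2y] bond c/1=1/50: DF=(507839/500000 − 1/50·(0.987500))/(1+1/50) = 2441/2500 ≈ 0.976400
step 3 [3y] swap r/1=734/28905: DF=(1 − 734/28905·(0.987500+0.976400))/(1+734/28905) = 4633/5000 ≈ 0.926600
step 4 [4y] bond c/1=33/400: DF=(18947/15625 − 33/400·(0.987500+0.976400+0.926600))/(1+33/400) = 8999/10000 ≈ 0.899900

1 1 79/80
2 2 2441/2500
3 3 4633/5000
4 4 8999/10000
DF(1y) = 79/80 ≈ 0.987500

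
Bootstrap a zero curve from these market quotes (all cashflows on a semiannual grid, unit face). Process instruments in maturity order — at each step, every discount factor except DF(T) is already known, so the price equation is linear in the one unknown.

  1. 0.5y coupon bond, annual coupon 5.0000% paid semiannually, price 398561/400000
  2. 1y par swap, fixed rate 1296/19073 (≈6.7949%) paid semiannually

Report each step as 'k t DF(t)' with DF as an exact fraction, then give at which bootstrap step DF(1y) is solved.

step 1 [0.5y] bond c/2=1/40: DF=(398561/400000 − 1/40·(0))/(1+1/40) = 9721/10000 ≈ 0.972100
step 2 [1y] swap r/2=648/19073: DF=(1 − 648/19073·(0.972100))/(1+648/19073) = 1169/1250 ≈ 0.935200

1 1/2 9721/10000
2 1 1169/1250
DF(1y) is solved at step 2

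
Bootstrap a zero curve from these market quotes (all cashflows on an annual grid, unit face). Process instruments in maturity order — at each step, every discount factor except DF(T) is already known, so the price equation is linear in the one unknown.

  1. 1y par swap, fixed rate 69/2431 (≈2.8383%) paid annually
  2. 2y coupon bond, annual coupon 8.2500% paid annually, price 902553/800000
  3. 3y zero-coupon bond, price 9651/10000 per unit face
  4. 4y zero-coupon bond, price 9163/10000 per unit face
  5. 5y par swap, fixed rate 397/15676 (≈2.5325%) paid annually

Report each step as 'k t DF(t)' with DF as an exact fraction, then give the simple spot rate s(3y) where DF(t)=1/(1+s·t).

step 1 [1y] swap r/1=69/2431: DF=(1 − 69/2431·(0))/(1+69/2431) = 2431/2500 ≈ 0.972400
step 2 [2y] bond c/1=33/400: DF=(902553/800000 − 33/400·(0.972400))/(1+33/400) = 9681/10000 ≈ 0.968100
step 3 [3y] zero: DF = P = 9651/10000 ≈ 0.965100
step 4 [4y] zero: DF = P = 9163/10000 ≈ 0.916300
step 5 [5y] swap r/1=397/15676: DF=(1 − 397/15676·(0.972400+0.968100+0.965100+0.916300))/(1+397/15676) = 8809/10000 ≈ 0.880900

1 1 2431/2500
2 2 9681/10000
3 3 9651/10000
4 4 9163/10000
5 5 8809/10000
s(3y) = (1/(9651/10000) − 1)/(3) = 349/28953 ≈ 1.2054%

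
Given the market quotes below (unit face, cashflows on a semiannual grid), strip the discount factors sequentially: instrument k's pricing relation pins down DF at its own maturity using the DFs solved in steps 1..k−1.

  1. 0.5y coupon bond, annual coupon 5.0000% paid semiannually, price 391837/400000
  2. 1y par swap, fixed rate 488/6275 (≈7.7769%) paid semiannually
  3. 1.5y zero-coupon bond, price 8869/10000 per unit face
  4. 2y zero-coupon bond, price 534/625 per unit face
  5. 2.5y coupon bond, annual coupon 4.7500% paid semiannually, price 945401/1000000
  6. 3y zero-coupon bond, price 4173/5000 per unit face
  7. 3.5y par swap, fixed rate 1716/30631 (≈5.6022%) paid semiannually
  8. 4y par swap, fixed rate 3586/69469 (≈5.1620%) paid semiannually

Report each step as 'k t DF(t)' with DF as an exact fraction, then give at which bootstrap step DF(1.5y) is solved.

1 1/2 9557/10000
2 1 2317/2500
3 3/2 8869/10000
4 2 534/625
5 5/2 4197/5000
6 3 4173/5000
7 7/2 2071/2500
8 4 8207/10000
DF(1.5y) is solved at step 3

step 1 [0.5y] bond c/2=1/40: DF=(391837/400000 − 1/40·(0))/(1+1/40) = 9557/10000 ≈ 0.955700
step 2 [1y] swap r/2=244/6275: DF=(1 − 244/6275·(0.955700))/(1+244/6275) = 2317/2500 ≈ 0.926800
step 3 [1.5y] zero: DF = P = 8869/10000 ≈ 0.886900
step 4 [2y] zero: DF = P = 534/625 ≈ 0.854400
step 5 [2.5y] bond c/2=19/800: DF=(945401/1000000 − 19/800·(0.955700+0.926800+0.886900+0.854400))/(1+19/800) = 4197/5000 ≈ 0.839400
step 6 [3y] zero: DF = P = 4173/5000 ≈ 0.834600
step 7 [3.5y] swap r/2=858/30631: DF=(1 − 858/30631·(0.955700+0.926800+0.886900+0.854400+0.839400+0.834600))/(1+858/30631) = 2071/2500 ≈ 0.828400
step 8 [4y] swap r/2=1793/69469: DF=(1 − 1793/69469·(0.955700+0.926800+0.886900+0.854400+0.839400+0.834600+0.828400))/(1+1793/69469) = 8207/10000 ≈ 0.820700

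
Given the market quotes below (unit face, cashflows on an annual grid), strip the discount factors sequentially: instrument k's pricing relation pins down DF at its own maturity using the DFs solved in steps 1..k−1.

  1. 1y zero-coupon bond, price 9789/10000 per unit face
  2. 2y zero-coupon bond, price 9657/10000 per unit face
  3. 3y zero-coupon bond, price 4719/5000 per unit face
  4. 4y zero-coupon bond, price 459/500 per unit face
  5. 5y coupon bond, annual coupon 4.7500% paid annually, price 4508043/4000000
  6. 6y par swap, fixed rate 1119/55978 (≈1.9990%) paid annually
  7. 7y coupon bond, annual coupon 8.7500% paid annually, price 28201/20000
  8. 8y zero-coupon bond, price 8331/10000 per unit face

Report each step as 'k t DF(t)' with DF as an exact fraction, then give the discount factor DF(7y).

1 1 9789/10000
2 2 9657/10000
3 3 4719/5000
4 4 459/500
5 5 9033/10000
6 6 8881/10000
7 7 4231/5000
8 8 8331/10000
DF(7y) = 4231/5000 ≈ 0.846200

step 1 [1y] zero: DF = P = 9789/10000 ≈ 0.978900
step 2 [2y] zero: DF = P = 9657/10000 ≈ 0.965700
step 3 [3y] zero: DF = P = 4719/5000 ≈ 0.943800
step 4 [4y] zero: DF = P = 459/500 ≈ 0.918000
step 5 [5y] bond c/1=19/400: DF=(4508043/4000000 − 19/400·(0.978900+0.965700+0.943800+0.918000))/(1+19/400) = 9033/10000 ≈ 0.903300
step 6 [6y] swap r/1=1119/55978: DF=(1 − 1119/55978·(0.978900+0.965700+0.943800+0.918000+0.903300))/(1+1119/55978) = 8881/10000 ≈ 0.888100
step 7 [7y] bond c/1=7/80: DF=(28201/20000 − 7/80·(0.978900+0.965700+0.943800+0.918000+0.903300+0.888100))/(1+7/80) = 4231/5000 ≈ 0.846200
step 8 [8y] zero: DF = P = 8331/10000 ≈ 0.833100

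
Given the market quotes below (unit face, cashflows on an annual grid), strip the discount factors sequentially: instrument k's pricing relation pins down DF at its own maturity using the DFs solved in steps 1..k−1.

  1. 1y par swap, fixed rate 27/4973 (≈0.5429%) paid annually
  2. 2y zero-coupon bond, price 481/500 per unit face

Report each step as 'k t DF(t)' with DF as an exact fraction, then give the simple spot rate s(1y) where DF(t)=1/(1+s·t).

1 1 4973/5000
2 2 481/500
s(1y) = (1/(4973/5000) − 1)/(1) = 27/4973 ≈ 0.5429%

step 1 [1y] swap r/1=27/4973: DF=(1 − 27/4973·(0))/(1+27/4973) = 4973/5000 ≈ 0.994600
step 2 [2y] zero: DF = P = 481/500 ≈ 0.962000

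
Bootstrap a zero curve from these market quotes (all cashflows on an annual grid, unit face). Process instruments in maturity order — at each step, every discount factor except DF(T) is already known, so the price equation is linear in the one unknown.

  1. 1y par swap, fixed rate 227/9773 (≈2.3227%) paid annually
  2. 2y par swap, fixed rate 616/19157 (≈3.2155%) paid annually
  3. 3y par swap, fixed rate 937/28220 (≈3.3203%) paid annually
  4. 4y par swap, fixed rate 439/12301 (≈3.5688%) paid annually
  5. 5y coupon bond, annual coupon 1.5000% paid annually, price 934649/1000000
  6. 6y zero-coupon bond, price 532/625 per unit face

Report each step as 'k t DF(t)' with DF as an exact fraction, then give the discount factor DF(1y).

step 1 [1y] swap r/1=227/9773: DF=(1 − 227/9773·(0))/(1+227/9773) = 9773/10000 ≈ 0.977300
step 2 [2y] swap r/1=616/19157: DF=(1 − 616/19157·(0.977300))/(1+616/19157) = 1173/1250 ≈ 0.938400
step 3 [3y] swap r/1=937/28220: DF=(1 − 937/28220·(0.977300+0.938400))/(1+937/28220) = 9063/10000 ≈ 0.906300
step 4 [4y] swap r/1=439/12301: DF=(1 − 439/12301·(0.977300+0.938400+0.906300))/(1+439/12301) = 8683/10000 ≈ 0.868300
step 5 [5y] bond c/1=3/200: DF=(934649/1000000 − 3/200·(0.977300+0.938400+0.906300+0.868300))/(1+3/200) = 8663/10000 ≈ 0.866300
step 6 [6y] zero: DF = P = 532/625 ≈ 0.851200

1 1 9773/10000
2 2 1173/1250
3 3 9063/10000
4 4 8683/10000
5 5 8663/10000
6 6 532/625
DF(1y) = 9773/10000 ≈ 0.977300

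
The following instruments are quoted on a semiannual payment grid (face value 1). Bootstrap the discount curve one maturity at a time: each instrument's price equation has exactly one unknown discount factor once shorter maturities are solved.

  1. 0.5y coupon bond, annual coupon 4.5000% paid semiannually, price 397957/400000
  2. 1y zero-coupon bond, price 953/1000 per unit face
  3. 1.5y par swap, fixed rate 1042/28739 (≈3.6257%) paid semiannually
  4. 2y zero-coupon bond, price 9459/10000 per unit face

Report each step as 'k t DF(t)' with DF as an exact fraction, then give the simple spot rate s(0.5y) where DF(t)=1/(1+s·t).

step 1 [0.5y] bond c/2=9/400: DF=(397957/400000 − 9/400·(0))/(1+9/400) = 973/1000 ≈ 0.973000
step 2 [1y] zero: DF = P = 953/1000 ≈ 0.953000
step 3 [1.5y] swap r/2=521/28739: DF=(1 − 521/28739·(0.973000+0.953000))/(1+521/28739) = 9479/10000 ≈ 0.947900
step 4 [2y] zero: DF = P = 9459/10000 ≈ 0.945900

1 1/2 973/1000
2 1 953/1000
3 3/2 9479/10000
4 2 9459/10000
s(0.5y) = (1/(973/1000) − 1)/(1/2) = 54/973 ≈ 5.5498%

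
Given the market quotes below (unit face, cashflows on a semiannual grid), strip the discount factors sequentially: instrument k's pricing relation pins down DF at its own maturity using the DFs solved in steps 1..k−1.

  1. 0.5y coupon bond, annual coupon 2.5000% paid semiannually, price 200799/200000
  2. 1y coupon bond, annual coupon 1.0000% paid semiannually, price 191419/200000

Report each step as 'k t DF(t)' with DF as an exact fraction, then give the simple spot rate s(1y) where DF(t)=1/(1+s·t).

step 1 [0.5y] bond c/2=1/80: DF=(200799/200000 − 1/80·(0))/(1+1/80) = 2479/2500 ≈ 0.991600
step 2 [1y] bond c/2=1/200: DF=(191419/200000 − 1/200·(0.991600))/(1+1/200) = 4737/5000 ≈ 0.947400

1 1/2 2479/2500
2 1 4737/5000
s(1y) = (1/(4737/5000) − 1)/(1) = 263/4737 ≈ 5.5520%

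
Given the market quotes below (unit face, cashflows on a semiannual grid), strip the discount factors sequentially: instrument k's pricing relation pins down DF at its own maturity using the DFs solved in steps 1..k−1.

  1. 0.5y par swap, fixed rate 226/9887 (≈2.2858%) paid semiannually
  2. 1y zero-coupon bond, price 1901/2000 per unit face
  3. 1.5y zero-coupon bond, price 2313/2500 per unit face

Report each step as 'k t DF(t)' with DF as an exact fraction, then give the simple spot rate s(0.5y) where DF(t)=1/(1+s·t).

1 1/2 9887/10000
2 1 1901/2000
3 3/2 2313/2500
s(0.5y) = (1/(9887/10000) − 1)/(1/2) = 226/9887 ≈ 2.2858%

step 1 [0.5y] swap r/2=113/9887: DF=(1 − 113/9887·(0))/(1+113/9887) = 9887/10000 ≈ 0.988700
step 2 [1y] zero: DF = P = 1901/2000 ≈ 0.950500
step 3 [1.5y] zero: DF = P = 2313/2500 ≈ 0.925200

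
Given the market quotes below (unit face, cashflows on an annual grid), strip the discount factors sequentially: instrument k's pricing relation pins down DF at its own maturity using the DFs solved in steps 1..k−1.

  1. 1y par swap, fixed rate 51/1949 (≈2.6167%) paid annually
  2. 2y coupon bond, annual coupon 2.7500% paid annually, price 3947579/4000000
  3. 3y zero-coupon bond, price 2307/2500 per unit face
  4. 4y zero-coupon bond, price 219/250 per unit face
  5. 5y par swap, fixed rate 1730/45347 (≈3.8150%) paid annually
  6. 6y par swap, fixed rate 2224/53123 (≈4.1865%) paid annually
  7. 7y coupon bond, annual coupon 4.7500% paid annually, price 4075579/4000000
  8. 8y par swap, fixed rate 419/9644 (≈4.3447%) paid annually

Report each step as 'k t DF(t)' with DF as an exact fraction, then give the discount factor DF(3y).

1 1 1949/2000
2 2 584/625
3 3 2307/2500
4 4 219/250
5 5 827/1000
6 6 486/625
7 7 3659/5000
8 8 7067/10000
DF(3y) = 2307/2500 ≈ 0.922800

step 1 [1y] swap r/1=51/1949: DF=(1 − 51/1949·(0))/(1+51/1949) = 1949/2000 ≈ 0.974500
step 2 [2y] bond c/1=11/400: DF=(3947579/4000000 − 11/400·(0.974500))/(1+11/400) = 584/625 ≈ 0.934400
step 3 [3y] zero: DF = P = 2307/2500 ≈ 0.922800
step 4 [4y] zero: DF = P = 219/250 ≈ 0.876000
step 5 [5y] swap r/1=1730/45347: DF=(1 − 1730/45347·(0.974500+0.934400+0.922800+0.876000))/(1+1730/45347) = 827/1000 ≈ 0.827000
step 6 [6y] swap r/1=2224/53123: DF=(1 − 2224/53123·(0.974500+0.934400+0.922800+0.876000+0.827000))/(1+2224/53123) = 486/625 ≈ 0.777600
step 7 [7y] bond c/1=19/400: DF=(4075579/4000000 − 19/400·(0.974500+0.934400+0.922800+0.876000+0.827000+0.777600))/(1+19/400) = 3659/5000 ≈ 0.731800
step 8 [8y] swap r/1=419/9644: DF=(1 − 419/9644·(0.974500+0.934400+0.922800+0.876000+0.827000+0.777600+0.731800))/(1+419/9644) = 7067/10000 ≈ 0.706700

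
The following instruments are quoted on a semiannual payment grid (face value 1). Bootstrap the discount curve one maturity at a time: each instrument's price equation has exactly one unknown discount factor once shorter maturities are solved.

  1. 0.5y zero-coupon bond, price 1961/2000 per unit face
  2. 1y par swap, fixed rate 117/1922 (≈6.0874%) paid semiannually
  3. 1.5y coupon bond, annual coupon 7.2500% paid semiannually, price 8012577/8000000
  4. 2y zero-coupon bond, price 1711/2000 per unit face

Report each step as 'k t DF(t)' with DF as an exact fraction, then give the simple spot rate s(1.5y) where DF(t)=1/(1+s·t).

step 1 [0.5y] zero: DF = P = 1961/2000 ≈ 0.980500
step 2 [1y] swap r/2=117/3844: DF=(1 − 117/3844·(0.980500))/(1+117/3844) = 1883/2000 ≈ 0.941500
step 3 [1.5y] bond c/2=29/800: DF=(8012577/8000000 − 29/800·(0.980500+0.941500))/(1+29/800) = 8993/10000 ≈ 0.899300
step 4 [2y] zero: DF = P = 1711/2000 ≈ 0.855500

1 1/2 1961/2000
2 1 1883/2000
3 3/2 8993/10000
4 2 1711/2000
s(1.5y) = (1/(8993/10000) − 1)/(3/2) = 2014/26979 ≈ 7.4651%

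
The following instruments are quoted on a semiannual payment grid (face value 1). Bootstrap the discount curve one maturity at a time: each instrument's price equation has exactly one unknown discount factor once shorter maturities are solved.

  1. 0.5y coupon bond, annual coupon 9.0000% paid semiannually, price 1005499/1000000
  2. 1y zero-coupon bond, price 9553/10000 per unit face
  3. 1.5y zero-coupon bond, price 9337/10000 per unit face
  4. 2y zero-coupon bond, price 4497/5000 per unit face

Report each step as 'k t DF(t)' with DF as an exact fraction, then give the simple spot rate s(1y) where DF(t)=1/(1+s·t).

1 1/2 4811/5000
2 1 9553/10000
3 3/2 9337/10000
4 2 4497/5000
s(1y) = (1/(9553/10000) − 1)/(1) = 447/9553 ≈ 4.6792%

step 1 [0.5y] bond c/2=9/200: DF=(1005499/1000000 − 9/200·(0))/(1+9/200) = 4811/5000 ≈ 0.962200
step 2 [1y] zero: DF = P = 9553/10000 ≈ 0.955300
step 3 [1.5y] zero: DF = P = 9337/10000 ≈ 0.933700
step 4 [2y] zero: DF = P = 4497/5000 ≈ 0.899400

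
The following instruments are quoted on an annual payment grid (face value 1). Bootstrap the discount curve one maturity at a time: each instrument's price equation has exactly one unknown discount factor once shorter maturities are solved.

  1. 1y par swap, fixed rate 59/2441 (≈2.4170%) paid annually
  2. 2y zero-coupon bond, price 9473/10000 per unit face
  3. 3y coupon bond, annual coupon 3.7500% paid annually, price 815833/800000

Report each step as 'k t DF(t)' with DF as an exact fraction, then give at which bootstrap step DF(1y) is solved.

step 1 [1y] swap r/1=59/2441: DF=(1 − 59/2441·(0))/(1+59/2441) = 2441/2500 ≈ 0.976400
step 2 [2y] zero: DF = P = 9473/10000 ≈ 0.947300
step 3 [3y] bond c/1=3/80: DF=(815833/800000 − 3/80·(0.976400+0.947300))/(1+3/80) = 4567/5000 ≈ 0.913400

1 1 2441/2500
2 2 9473/10000
3 3 4567/5000
DF(1y) is solved at step 1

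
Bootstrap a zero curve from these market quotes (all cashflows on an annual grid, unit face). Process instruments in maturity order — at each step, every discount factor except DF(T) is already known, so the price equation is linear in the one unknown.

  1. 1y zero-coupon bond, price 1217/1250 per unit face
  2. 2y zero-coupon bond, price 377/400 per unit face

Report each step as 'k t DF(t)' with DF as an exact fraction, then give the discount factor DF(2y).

1 1 1217/1250
2 2 377/400
DF(2y) = 377/400 ≈ 0.942500

step 1 [1y] zero: DF = P = 1217/1250 ≈ 0.973600
step 2 [2y] zero: DF = P = 377/400 ≈ 0.942500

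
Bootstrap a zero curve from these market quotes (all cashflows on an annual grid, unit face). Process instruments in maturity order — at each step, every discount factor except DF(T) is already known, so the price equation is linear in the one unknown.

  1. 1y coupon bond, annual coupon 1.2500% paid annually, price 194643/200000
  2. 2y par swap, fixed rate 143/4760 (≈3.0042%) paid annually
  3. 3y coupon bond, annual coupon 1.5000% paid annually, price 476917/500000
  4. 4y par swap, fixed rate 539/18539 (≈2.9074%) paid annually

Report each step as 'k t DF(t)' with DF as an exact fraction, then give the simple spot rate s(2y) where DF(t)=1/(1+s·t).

step 1 [1y] bond c/1=1/80: DF=(194643/200000 − 1/80·(0))/(1+1/80) = 2403/2500 ≈ 0.961200
step 2 [2y] swap r/1=143/4760: DF=(1 − 143/4760·(0.961200))/(1+143/4760) = 2357/2500 ≈ 0.942800
step 3 [3y] bond c/1=3/200: DF=(476917/500000 − 3/200·(0.961200+0.942800))/(1+3/200) = 2279/2500 ≈ 0.911600
step 4 [4y] swap r/1=539/18539: DF=(1 − 539/18539·(0.961200+0.942800+0.911600))/(1+539/18539) = 4461/5000 ≈ 0.892200

1 1 2403/2500
2 2 2357/2500
3 3 2279/2500
4 4 4461/5000
s(2y) = (1/(2357/2500) − 1)/(2) = 143/4714 ≈ 3.0335%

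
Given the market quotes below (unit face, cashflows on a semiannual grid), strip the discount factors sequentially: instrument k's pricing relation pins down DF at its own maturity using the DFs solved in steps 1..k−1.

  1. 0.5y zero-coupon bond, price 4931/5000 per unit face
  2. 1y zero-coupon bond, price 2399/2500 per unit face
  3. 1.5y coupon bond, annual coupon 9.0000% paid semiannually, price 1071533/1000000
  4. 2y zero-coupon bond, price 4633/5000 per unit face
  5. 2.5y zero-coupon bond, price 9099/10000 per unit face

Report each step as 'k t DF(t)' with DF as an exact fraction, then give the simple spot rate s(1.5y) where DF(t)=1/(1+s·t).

1 1/2 4931/5000
2 1 2399/2500
3 3/2 1177/1250
4 2 4633/5000
5 5/2 9099/10000
s(1.5y) = (1/(1177/1250) − 1)/(3/2) = 146/3531 ≈ 4.1348%

step 1 [0.5y] zero: DF = P = 4931/5000 ≈ 0.986200
step 2 [1y] zero: DF = P = 2399/2500 ≈ 0.959600
step 3 [1.5y] bond c/2=9/200: DF=(1071533/1000000 − 9/200·(0.986200+0.959600))/(1+9/200) = 1177/1250 ≈ 0.941600
step 4 [2y] zero: DF = P = 4633/5000 ≈ 0.926600
step 5 [2.5y] zero: DF = P = 9099/10000 ≈ 0.909900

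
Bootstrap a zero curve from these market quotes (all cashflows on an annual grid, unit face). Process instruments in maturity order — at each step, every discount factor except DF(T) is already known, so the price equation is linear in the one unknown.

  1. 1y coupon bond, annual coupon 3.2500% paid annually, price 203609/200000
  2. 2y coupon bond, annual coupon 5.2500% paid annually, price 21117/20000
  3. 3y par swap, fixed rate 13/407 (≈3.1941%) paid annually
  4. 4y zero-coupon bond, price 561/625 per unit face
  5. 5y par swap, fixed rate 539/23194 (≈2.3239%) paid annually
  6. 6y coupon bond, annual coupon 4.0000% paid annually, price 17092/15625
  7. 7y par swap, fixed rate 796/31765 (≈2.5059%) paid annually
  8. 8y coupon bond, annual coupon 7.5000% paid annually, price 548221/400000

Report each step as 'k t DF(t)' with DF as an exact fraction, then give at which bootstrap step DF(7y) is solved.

1 1 493/500
2 2 477/500
3 3 909/1000
4 4 561/625
5 5 4461/5000
6 6 4367/5000
7 7 1051/1250
8 8 8317/10000
DF(7y) is solved at step 7

step 1 [1y] bond c/1=13/400: DF=(203609/200000 − 13/400·(0))/(1+13/400) = 493/500 ≈ 0.986000
step 2 [2y] bond c/1=21/400: DF=(21117/20000 − 21/400·(0.986000))/(1+21/400) = 477/500 ≈ 0.954000
step 3 [3y] swap r/1=13/407: DF=(1 − 13/407·(0.986000+0.954000))/(1+13/407) = 909/1000 ≈ 0.909000
step 4 [4y] zero: DF = P = 561/625 ≈ 0.897600
step 5 [5y] swap r/1=539/23194: DF=(1 − 539/23194·(0.986000+0.954000+0.909000+0.897600))/(1+539/23194) = 4461/5000 ≈ 0.892200
step 6 [6y] bond c/1=1/25: DF=(17092/15625 − 1/25·(0.986000+0.954000+0.909000+0.897600+0.892200))/(1+1/25) = 4367/5000 ≈ 0.873400
step 7 [7y] swap r/1=796/31765: DF=(1 − 796/31765·(0.986000+0.954000+0.909000+0.897600+0.892200+0.873400))/(1+796/31765) = 1051/1250 ≈ 0.840800
step 8 [8y] bond c/1=3/40: DF=(548221/400000 − 3/40·(0.986000+0.954000+0.909000+0.897600+0.892200+0.873400+0.840800))/(1+3/40) = 8317/10000 ≈ 0.831700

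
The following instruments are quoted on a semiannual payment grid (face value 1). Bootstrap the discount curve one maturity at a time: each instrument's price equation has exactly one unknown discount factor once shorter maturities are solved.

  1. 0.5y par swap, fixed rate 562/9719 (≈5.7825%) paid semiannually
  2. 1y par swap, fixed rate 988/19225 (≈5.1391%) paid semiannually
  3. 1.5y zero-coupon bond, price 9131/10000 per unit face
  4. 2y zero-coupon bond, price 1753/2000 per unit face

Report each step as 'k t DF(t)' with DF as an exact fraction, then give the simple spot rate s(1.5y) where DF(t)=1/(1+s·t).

step 1 [0.5y] swap r/2=281/9719: DF=(1 − 281/9719·(0))/(1+281/9719) = 9719/10000 ≈ 0.971900
step 2 [1y] swap r/2=494/19225: DF=(1 − 494/19225·(0.971900))/(1+494/19225) = 4753/5000 ≈ 0.950600
step 3 [1.5y] zero: DF = P = 9131/10000 ≈ 0.913100
step 4 [2y] zero: DF = P = 1753/2000 ≈ 0.876500

1 1/2 9719/10000
2 1 4753/5000
3 3/2 9131/10000
4 2 1753/2000
s(1.5y) = (1/(9131/10000) − 1)/(3/2) = 1738/27393 ≈ 6.3447%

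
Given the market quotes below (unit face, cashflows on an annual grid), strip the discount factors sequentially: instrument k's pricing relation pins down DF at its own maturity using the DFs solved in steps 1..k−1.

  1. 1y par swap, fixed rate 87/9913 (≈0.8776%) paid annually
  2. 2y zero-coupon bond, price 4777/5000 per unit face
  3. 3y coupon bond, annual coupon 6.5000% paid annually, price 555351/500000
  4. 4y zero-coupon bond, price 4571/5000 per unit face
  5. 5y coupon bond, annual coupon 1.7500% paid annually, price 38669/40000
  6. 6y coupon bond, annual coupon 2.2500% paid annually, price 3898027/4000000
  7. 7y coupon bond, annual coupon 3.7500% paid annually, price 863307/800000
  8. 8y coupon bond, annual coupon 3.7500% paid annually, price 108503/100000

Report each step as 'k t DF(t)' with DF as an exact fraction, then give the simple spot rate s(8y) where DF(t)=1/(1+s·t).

step 1 [1y] swap r/1=87/9913: DF=(1 − 87/9913·(0))/(1+87/9913) = 9913/10000 ≈ 0.991300
step 2 [2y] zero: DF = P = 4777/5000 ≈ 0.955400
step 3 [3y] bond c/1=13/200: DF=(555351/500000 − 13/200·(0.991300+0.955400))/(1+13/200) = 9241/10000 ≈ 0.924100
step 4 [4y] zero: DF = P = 4571/5000 ≈ 0.914200
step 5 [5y] bond c/1=7/400: DF=(38669/40000 − 7/400·(0.991300+0.955400+0.924100+0.914200))/(1+7/400) = 177/200 ≈ 0.885000
step 6 [6y] bond c/1=9/400: DF=(3898027/4000000 − 9/400·(0.991300+0.955400+0.924100+0.914200+0.885000))/(1+9/400) = 8503/10000 ≈ 0.850300
step 7 [7y] bond c/1=3/80: DF=(863307/800000 − 3/80·(0.991300+0.955400+0.924100+0.914200+0.885000+0.850300))/(1+3/80) = 4203/5000 ≈ 0.840600
step 8 [8y] bond c/1=3/80: DF=(108503/100000 − 3/80·(0.991300+0.955400+0.924100+0.914200+0.885000+0.850300+0.840600))/(1+3/80) = 8159/10000 ≈ 0.815900

1 1 9913/10000
2 2 4777/5000
3 3 9241/10000
4 4 4571/5000
5 5 177/200
6 6 8503/10000
7 7 4203/5000
8 8 8159/10000
s(8y) = (1/(8159/10000) − 1)/(8) = 1841/65272 ≈ 2.8205%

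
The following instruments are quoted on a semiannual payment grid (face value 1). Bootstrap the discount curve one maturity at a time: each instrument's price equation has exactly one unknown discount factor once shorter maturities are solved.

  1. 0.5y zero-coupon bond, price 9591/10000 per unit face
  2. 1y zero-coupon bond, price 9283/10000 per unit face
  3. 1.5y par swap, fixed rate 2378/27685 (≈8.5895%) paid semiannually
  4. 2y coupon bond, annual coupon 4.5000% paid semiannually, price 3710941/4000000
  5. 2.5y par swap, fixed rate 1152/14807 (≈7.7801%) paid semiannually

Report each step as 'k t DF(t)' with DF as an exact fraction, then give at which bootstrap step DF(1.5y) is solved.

1 1/2 9591/10000
2 1 9283/10000
3 3/2 8811/10000
4 2 529/625
5 5/2 517/625
DF(1.5y) is solved at step 3

step 1 [0.5y] zero: DF = P = 9591/10000 ≈ 0.959100
step 2 [1y] zero: DF = P = 9283/10000 ≈ 0.928300
step 3 [1.5y] swap r/2=1189/27685: DF=(1 − 1189/27685·(0.959100+0.928300))/(1+1189/27685) = 8811/10000 ≈ 0.881100
step 4 [2y] bond c/2=9/400: DF=(3710941/4000000 − 9/400·(0.959100+0.928300+0.881100))/(1+9/400) = 529/625 ≈ 0.846400
step 5 [2.5y] swap r/2=576/14807: DF=(1 − 576/14807·(0.959100+0.928300+0.881100+0.846400))/(1+576/14807) = 517/625 ≈ 0.827200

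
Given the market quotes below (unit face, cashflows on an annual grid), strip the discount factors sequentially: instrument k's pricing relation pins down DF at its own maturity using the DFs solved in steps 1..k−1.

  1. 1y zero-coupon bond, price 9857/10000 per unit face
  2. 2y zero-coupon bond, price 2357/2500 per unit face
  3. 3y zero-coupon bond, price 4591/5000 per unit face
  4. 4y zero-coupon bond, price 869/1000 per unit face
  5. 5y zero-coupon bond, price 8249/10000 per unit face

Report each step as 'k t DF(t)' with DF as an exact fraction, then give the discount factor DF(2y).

step 1 [1y] zero: DF = P = 9857/10000 ≈ 0.985700
step 2 [2y] zero: DF = P = 2357/2500 ≈ 0.942800
step 3 [3y] zero: DF = P = 4591/5000 ≈ 0.918200
step 4 [4y] zero: DF = P = 869/1000 ≈ 0.869000
step 5 [5y] zero: DF = P = 8249/10000 ≈ 0.824900

1 1 9857/10000
2 2 2357/2500
3 3 4591/5000
4 4 869/1000
5 5 8249/10000
DF(2y) = 2357/2500 ≈ 0.942800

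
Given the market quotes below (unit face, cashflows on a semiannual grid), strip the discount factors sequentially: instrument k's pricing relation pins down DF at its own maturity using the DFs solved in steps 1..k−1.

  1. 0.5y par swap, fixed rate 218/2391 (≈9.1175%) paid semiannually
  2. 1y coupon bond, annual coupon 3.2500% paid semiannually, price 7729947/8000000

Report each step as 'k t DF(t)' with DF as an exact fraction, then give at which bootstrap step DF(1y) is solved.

1 1/2 2391/2500
2 1 1871/2000
DF(1y) is solved at step 2

step 1 [0.5y] swap r/2=109/2391: DF=(1 − 109/2391·(0))/(1+109/2391) = 2391/2500 ≈ 0.956400
step 2 [1y] bond c/2=13/800: DF=(7729947/8000000 − 13/800·(0.956400))/(1+13/800) = 1871/2000 ≈ 0.935500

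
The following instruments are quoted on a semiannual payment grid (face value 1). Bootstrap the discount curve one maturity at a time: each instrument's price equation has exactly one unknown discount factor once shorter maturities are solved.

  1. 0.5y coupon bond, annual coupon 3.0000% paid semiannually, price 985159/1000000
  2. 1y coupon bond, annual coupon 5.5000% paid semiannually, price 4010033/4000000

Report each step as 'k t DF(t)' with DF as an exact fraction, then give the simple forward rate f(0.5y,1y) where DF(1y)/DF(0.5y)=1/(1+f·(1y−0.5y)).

step 1 [0.5y] bond c/2=3/200: DF=(985159/1000000 − 3/200·(0))/(1+3/200) = 4853/5000 ≈ 0.970600
step 2 [1y] bond c/2=11/400: DF=(4010033/4000000 − 11/400·(0.970600))/(1+11/400) = 9497/10000 ≈ 0.949700

1 1/2 4853/5000
2 1 9497/10000
f(0.5y,1y) = ((4853/5000)/(9497/10000) − 1)/(1/2) = 418/9497 ≈ 4.4014%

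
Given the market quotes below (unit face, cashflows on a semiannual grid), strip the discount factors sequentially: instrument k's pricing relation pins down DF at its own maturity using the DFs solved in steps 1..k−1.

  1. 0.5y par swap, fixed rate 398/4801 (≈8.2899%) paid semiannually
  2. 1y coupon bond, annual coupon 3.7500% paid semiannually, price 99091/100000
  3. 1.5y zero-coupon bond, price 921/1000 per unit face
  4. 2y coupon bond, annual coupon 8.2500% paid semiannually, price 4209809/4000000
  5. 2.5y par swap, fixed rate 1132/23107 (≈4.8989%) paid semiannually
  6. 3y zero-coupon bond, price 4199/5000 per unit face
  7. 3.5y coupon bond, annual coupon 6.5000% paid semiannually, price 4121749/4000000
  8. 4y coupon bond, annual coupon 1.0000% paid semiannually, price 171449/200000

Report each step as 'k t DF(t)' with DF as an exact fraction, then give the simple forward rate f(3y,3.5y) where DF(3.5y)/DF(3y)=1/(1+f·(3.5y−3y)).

step 1 [0.5y] swap r/2=199/4801: DF=(1 − 199/4801·(0))/(1+199/4801) = 4801/5000 ≈ 0.960200
step 2 [1y] bond c/2=3/160: DF=(99091/100000 − 3/160·(0.960200))/(1+3/160) = 191/200 ≈ 0.955000
step 3 [1.5y] zero: DF = P = 921/1000 ≈ 0.921000
step 4 [2y] bond c/2=33/800: DF=(4209809/4000000 − 33/800·(0.960200+0.955000+0.921000))/(1+33/800) = 1123/1250 ≈ 0.898400
step 5 [2.5y] swap r/2=566/23107: DF=(1 − 566/23107·(0.960200+0.955000+0.921000+0.898400))/(1+566/23107) = 2217/2500 ≈ 0.886800
step 6 [3y] zero: DF = P = 4199/5000 ≈ 0.839800
step 7 [3.5y] bond c/2=13/400: DF=(4121749/4000000 − 13/400·(0.960200+0.955000+0.921000+0.898400+0.886800+0.839800))/(1+13/400) = 8261/10000 ≈ 0.826100
step 8 [4y] bond c/2=1/200: DF=(171449/200000 − 1/200·(0.960200+0.955000+0.921000+0.898400+0.886800+0.839800+0.826100))/(1+1/200) = 8217/10000 ≈ 0.821700

1 1/2 4801/5000
2 1 191/200
3 3/2 921/1000
4 2 1123/1250
5 5/2 2217/2500
6 3 4199/5000
7 7/2 8261/10000
8 4 8217/10000
f(3y,3.5y) = ((4199/5000)/(8261/10000) − 1)/(1/2) = 274/8261 ≈ 3.3168%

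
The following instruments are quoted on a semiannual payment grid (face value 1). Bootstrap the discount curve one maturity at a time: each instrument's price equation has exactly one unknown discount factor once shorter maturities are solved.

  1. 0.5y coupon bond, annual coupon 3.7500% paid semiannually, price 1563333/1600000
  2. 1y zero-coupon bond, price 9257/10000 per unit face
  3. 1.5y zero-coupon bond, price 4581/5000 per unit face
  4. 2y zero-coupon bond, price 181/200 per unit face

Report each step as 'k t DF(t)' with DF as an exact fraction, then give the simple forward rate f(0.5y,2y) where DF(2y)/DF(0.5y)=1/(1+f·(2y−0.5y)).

step 1 [0.5y] bond c/2=3/160: DF=(1563333/1600000 − 3/160·(0))/(1+3/160) = 9591/10000 ≈ 0.959100
step 2 [1y] zero: DF = P = 9257/10000 ≈ 0.925700
step 3 [1.5y] zero: DF = P = 4581/5000 ≈ 0.916200
step 4 [2y] zero: DF = P = 181/200 ≈ 0.905000

1 1/2 9591/10000
2 1 9257/10000
3 3/2 4581/5000
4 2 181/200
f(0.5y,2y) = ((9591/10000)/(181/200) − 1)/(3/2) = 541/13575 ≈ 3.9853%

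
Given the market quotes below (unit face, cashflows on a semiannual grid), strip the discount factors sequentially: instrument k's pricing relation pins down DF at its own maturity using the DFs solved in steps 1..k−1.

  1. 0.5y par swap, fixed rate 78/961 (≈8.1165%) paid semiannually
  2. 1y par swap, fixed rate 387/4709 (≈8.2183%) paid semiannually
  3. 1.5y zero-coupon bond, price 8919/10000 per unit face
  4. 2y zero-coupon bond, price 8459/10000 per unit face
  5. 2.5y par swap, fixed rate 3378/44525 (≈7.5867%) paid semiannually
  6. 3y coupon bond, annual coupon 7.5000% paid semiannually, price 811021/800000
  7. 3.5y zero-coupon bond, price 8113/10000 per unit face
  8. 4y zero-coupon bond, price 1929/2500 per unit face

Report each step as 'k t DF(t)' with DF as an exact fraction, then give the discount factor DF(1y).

step 1 [0.5y] swap r/2=39/961: DF=(1 − 39/961·(0))/(1+39/961) = 961/1000 ≈ 0.961000
step 2 [1y] swap r/2=387/9418: DF=(1 − 387/9418·(0.961000))/(1+387/9418) = 4613/5000 ≈ 0.922600
step 3 [1.5y] zero: DF = P = 8919/10000 ≈ 0.891900
step 4 [2y] zero: DF = P = 8459/10000 ≈ 0.845900
step 5 [2.5y] swap r/2=1689/44525: DF=(1 − 1689/44525·(0.961000+0.922600+0.891900+0.845900))/(1+1689/44525) = 8311/10000 ≈ 0.831100
step 6 [3y] bond c/2=3/80: DF=(811021/800000 − 3/80·(0.961000+0.922600+0.891900+0.845900+0.831100))/(1+3/80) = 4081/5000 ≈ 0.816200
step 7 [3.5y] zero: DF = P = 8113/10000 ≈ 0.811300
step 8 [4y] zero: DF = P = 1929/2500 ≈ 0.771600

1 1/2 961/1000
2 1 4613/5000
3 3/2 8919/10000
4 2 8459/10000
5 5/2 8311/10000
6 3 4081/5000
7 7/2 8113/10000
8 4 1929/2500
DF(1y) = 4613/5000 ≈ 0.922600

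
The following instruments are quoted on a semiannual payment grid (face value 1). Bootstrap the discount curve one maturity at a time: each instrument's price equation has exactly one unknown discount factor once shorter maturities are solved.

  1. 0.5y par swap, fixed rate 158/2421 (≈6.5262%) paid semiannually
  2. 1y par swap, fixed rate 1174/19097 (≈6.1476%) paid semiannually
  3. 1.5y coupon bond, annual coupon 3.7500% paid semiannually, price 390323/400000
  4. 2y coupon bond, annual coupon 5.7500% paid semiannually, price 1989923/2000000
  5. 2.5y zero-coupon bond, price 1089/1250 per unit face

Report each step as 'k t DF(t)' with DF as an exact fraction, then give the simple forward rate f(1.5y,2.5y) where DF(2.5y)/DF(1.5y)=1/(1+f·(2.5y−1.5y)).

step 1 [0.5y] swap r/2=79/2421: DF=(1 − 79/2421·(0))/(1+79/2421) = 2421/2500 ≈ 0.968400
step 2 [1y] swap r/2=587/19097: DF=(1 − 587/19097·(0.968400))/(1+587/19097) = 9413/10000 ≈ 0.941300
step 3 [1.5y] bond c/2=3/160: DF=(390323/400000 − 3/160·(0.968400+0.941300))/(1+3/160) = 9227/10000 ≈ 0.922700
step 4 [2y] bond c/2=23/800: DF=(1989923/2000000 − 23/800·(0.968400+0.941300+0.922700))/(1+23/800) = 111/125 ≈ 0.888000
step 5 [2.5y] zero: DF = P = 1089/1250 ≈ 0.871200

1 1/2 2421/2500
2 1 9413/10000
3 3/2 9227/10000
4 2 111/125
5 5/2 1089/1250
f(1.5y,2.5y) = ((9227/10000)/(1089/1250) − 1)/(1) = 515/8712 ≈ 5.9114%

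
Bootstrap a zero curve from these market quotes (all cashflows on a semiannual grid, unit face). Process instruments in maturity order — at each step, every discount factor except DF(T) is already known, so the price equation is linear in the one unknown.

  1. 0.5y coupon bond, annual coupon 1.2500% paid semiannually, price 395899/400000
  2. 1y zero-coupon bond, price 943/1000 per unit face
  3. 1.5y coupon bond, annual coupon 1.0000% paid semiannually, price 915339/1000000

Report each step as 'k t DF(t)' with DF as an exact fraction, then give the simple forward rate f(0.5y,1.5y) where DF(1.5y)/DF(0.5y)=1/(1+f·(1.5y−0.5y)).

1 1/2 2459/2500
2 1 943/1000
3 3/2 2253/2500
f(0.5y,1.5y) = ((2459/2500)/(2253/2500) − 1)/(1) = 206/2253 ≈ 9.1434%

step 1 [0.5y] bond c/2=1/160: DF=(395899/400000 − 1/160·(0))/(1+1/160) = 2459/2500 ≈ 0.983600
step 2 [1y] zero: DF = P = 943/1000 ≈ 0.943000
step 3 [1.5y] bond c/2=1/200: DF=(915339/1000000 − 1/200·(0.983600+0.943000))/(1+1/200) = 2253/2500 ≈ 0.901200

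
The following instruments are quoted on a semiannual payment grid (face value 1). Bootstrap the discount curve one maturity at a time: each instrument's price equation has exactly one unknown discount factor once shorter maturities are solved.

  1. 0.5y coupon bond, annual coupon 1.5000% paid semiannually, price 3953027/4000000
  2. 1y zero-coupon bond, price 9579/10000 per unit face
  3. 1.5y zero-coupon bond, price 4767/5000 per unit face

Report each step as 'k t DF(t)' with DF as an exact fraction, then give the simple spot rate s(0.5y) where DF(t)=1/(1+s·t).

step 1 [0.5y] bond c/2=3/400: DF=(3953027/4000000 − 3/400·(0))/(1+3/400) = 9809/10000 ≈ 0.980900
step 2 [1y] zero: DF = P = 9579/10000 ≈ 0.957900
step 3 [1.5y] zero: DF = P = 4767/5000 ≈ 0.953400

1 1/2 9809/10000
2 1 9579/10000
3 3/2 4767/5000
s(0.5y) = (1/(9809/10000) − 1)/(1/2) = 382/9809 ≈ 3.8944%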